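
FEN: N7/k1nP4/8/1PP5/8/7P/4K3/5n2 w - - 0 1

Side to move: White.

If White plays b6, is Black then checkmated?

no

After b6: black king on a7; in check: yes, from the white pawn on b6.
Black has 4 legal replies: Kb8, Kxa8, Kb7, Ka6.
In check but a legal move exists → not checkmate.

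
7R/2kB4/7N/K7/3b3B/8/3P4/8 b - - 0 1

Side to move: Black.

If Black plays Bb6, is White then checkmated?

no

After Bb6: white king on a5; in check: yes, from the black bishop on b6.
White has 4 legal replies: Ka6, Kb5, Kb4, Ka4.
In check but a legal move exists → not checkmate.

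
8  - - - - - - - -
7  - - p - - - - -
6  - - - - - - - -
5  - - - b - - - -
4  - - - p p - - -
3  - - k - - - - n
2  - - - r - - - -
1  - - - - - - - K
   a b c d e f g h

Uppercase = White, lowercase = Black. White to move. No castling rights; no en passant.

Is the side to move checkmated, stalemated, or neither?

stalemate

White to move; white king on h1.
In check: no.
King squares — g1: attacked by Nh3; g2: attacked by Rd2; h2: attacked by Rd2.
Legal moves for White: none.
Not in check and no legal moves → stalemate.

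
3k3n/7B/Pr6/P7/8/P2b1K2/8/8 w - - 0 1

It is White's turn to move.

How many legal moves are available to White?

14

White to move; king on f3.
In check: no.
Legal moves: Bg8, Bg6, Bf5, Be4, Bxd3, Kg4, Kf4, Kg3, Ke3, Kg2, Kf2, axb6, a7, a4.
Count: 14.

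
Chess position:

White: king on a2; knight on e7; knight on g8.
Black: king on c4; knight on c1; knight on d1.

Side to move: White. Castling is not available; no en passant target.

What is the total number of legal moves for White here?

3

White to move; king on a2.
In check: yes, from the black knight on c1.
Legal moves: Ka3, Kb1, Ka1.
Count: 3.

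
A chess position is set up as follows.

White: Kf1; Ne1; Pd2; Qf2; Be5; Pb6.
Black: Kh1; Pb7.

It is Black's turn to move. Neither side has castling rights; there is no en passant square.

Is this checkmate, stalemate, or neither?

Black to move; black king on h1.
In check: no.
King squares — g1: attacked by Kf1; g2: attacked by Ne1; h2: attacked by Qf2.
Legal moves for Black: none.
Not in check and no legal moves → stalemate.

stalemate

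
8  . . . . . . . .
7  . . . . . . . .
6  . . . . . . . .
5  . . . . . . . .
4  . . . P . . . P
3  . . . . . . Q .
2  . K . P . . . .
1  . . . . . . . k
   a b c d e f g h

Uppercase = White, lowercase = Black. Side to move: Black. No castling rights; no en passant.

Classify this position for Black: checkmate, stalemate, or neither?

Black to move; black king on h1.
In check: no.
King squares — g1: attacked by Qg3; g2: attacked by Qg3; h2: attacked by Qg3.
Legal moves for Black: none.
Not in check and no legal moves → stalemate.

stalemate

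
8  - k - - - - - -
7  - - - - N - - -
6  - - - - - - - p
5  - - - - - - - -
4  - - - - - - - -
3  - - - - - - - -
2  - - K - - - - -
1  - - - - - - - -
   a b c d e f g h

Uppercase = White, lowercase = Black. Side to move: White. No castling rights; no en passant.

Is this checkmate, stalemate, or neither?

neither

White to move; white king on c2.
In check: no.
Legal moves for White: Ng8, Nc8, Ng6, Nc6+, Nf5, Nd5, Kd3, Kc3, Kb3, Kd2, Kb2, Kd1, Kc1, Kb1.
White has 14 legal moves and is not in check → neither.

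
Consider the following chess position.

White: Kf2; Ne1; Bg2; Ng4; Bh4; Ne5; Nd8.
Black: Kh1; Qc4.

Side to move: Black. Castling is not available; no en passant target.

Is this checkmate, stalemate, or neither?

checkmate

Black to move; black king on h1.
In check: yes, from the white bishop on g2.
King squares — g1: attacked by Kf2; g2: attacked by Ne1; h2: attacked by Ng4.
Legal moves for Black: none.
In check with no legal moves → checkmate.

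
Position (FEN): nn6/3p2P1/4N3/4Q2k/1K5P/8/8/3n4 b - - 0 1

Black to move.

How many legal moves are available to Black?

4

Black to move; king on h5.
In check: yes, from the white queen on e5.
Legal moves: Kh6, Kg6, Kxh4, Kg4.
Count: 4.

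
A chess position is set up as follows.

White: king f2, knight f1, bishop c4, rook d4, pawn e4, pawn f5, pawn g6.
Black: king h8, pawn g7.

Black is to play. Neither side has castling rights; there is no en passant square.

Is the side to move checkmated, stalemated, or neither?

stalemate

Black to move; black king on h8.
In check: no.
King squares — g7: own pawn; h7: attacked by Pg6; g8: attacked by Bc4.
Legal moves for Black: none.
Not in check and no legal moves → stalemate.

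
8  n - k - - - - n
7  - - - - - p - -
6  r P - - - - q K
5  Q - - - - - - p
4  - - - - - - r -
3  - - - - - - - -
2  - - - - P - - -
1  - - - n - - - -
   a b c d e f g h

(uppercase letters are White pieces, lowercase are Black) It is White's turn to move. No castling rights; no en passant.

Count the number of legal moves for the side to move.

White to move; king on h6.
In check: yes, from the black queen on g6.
Legal moves: none.
Count: 0.

0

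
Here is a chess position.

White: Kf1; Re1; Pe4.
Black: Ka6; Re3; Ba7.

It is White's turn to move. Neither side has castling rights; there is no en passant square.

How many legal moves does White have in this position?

10

White to move; king on f1.
In check: no.
Legal moves: Kg2, Kf2, Kg1, Rxe3, Re2, Rd1, Rc1, Rb1, Ra1+, e5.
Count: 10.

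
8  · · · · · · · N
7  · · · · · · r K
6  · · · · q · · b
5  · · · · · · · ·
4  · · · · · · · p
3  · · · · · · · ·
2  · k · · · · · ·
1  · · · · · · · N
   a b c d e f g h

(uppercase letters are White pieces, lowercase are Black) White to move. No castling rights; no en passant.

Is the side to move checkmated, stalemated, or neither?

White to move; white king on h7.
In check: yes, from the black rook on g7.
King squares — g6: attacked by Qe6; h6: attacked by Qe6; g7: attacked by Bh6; g8: attacked by Qe6; h8: own knight.
Legal moves for White: none.
In check with no legal moves → checkmate.

checkmate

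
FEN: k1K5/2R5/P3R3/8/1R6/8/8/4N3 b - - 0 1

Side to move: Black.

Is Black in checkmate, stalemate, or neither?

Black to move; black king on a8.
In check: no.
King squares — a7: attacked by Rc7; b7: attacked by Rb4; b8: attacked by Rb4.
Legal moves for Black: none.
Not in check and no legal moves → stalemate.

stalemate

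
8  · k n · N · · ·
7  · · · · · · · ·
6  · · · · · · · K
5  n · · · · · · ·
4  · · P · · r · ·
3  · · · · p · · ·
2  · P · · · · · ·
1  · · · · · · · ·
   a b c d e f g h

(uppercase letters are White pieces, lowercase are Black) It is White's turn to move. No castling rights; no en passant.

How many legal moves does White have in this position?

12

White to move; king on h6.
In check: no.
Legal moves: Ng7, Nc7, Nf6, Nd6, Kh7, Kg7, Kg6, Kh5, Kg5, c5, b3, b4.
Count: 12.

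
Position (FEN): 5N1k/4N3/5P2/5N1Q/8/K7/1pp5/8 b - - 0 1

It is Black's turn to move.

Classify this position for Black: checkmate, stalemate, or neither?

checkmate

Black to move; black king on h8.
In check: yes, from the white queen on h5.
King squares — g7: attacked by Nf5; h7: attacked by Qh5; g8: attacked by Ne7.
Legal moves for Black: none.
In check with no legal moves → checkmate.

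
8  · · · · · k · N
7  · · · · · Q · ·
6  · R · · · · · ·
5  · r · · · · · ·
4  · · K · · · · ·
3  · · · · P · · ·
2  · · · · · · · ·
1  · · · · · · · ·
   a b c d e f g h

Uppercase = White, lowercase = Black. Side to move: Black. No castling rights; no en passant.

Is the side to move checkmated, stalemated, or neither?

Black to move; black king on f8.
In check: yes, from the white queen on f7.
King squares — e7: attacked by Qf7; f7: attacked by Nh8; g7: attacked by Qf7; e8: attacked by Qf7; g8: attacked by Qf7.
Legal moves for Black: none.
In check with no legal moves → checkmate.

checkmate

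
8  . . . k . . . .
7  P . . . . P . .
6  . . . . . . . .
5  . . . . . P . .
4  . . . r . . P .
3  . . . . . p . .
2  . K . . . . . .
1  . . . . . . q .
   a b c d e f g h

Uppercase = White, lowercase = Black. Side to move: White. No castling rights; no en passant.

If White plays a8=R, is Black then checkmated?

After a8=R: black king on d8; in check: yes, from the white rook on a8.
Black has 3 legal replies: Ke7, Kd7, Kc7.
In check but a legal move exists → not checkmate.

no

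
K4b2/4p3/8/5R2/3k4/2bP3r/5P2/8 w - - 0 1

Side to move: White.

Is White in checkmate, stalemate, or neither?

White to move; white king on a8.
In check: no.
Legal moves for White: Kb8, Kb7, Ka7, Rxf8, Rf7, Rf6, Rh5, Rg5, Re5, Rd5+, Rc5, Rb5, Ra5, Rf4+, Rf3, f3, f4.
White has 17 legal moves and is not in check → neither.

neither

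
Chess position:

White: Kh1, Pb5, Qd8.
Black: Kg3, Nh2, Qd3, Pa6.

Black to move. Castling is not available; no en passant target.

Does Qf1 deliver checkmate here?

After Qf1: white king on h1; in check: yes, from the black queen on f1.
King squares — g1: attacked by Qf1; g2: attacked by Qf1; h2: attacked by Kg3.
White has no legal moves → checkmate.

yes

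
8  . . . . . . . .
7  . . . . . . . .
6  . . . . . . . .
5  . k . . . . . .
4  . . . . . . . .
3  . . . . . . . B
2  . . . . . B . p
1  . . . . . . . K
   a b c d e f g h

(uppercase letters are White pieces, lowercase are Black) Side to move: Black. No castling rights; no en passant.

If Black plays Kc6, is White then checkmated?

After Kc6: white king on h1; in check: no.
White is not in check, so this cannot be checkmate.

no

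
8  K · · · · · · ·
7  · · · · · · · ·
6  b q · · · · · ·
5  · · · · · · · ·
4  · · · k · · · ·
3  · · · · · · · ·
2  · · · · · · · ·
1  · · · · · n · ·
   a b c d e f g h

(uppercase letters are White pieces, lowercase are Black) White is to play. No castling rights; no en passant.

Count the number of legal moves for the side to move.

White to move; king on a8.
In check: no.
Legal moves: none.
Count: 0.

0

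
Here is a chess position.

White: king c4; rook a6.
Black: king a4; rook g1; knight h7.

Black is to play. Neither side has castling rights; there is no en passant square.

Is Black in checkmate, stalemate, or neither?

checkmate

Black to move; black king on a4.
In check: yes, from the white rook on a6.
King squares — a3: attacked by Ra6; b3: attacked by Kc4; b4: attacked by Kc4; a5: attacked by Ra6; b5: attacked by Kc4.
Legal moves for Black: none.
In check with no legal moves → checkmate.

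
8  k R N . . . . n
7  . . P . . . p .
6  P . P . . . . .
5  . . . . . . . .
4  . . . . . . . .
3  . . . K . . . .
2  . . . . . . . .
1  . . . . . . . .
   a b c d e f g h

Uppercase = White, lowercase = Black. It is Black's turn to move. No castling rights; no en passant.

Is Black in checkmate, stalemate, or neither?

checkmate

Black to move; black king on a8.
In check: yes, from the white rook on b8.
King squares — a7: attacked by Nc8; b7: attacked by Pa6; b8: attacked by Pc7.
Legal moves for Black: none.
In check with no legal moves → checkmate.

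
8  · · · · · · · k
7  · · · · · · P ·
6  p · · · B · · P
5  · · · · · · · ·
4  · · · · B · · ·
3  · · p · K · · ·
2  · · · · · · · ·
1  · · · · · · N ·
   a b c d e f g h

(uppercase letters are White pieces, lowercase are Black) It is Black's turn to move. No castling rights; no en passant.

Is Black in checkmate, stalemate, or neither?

Black to move; black king on h8.
In check: yes, from the white pawn on g7.
King squares — g7: attacked by Ph6; h7: attacked by Be4; g8: attacked by Be6.
Legal moves for Black: none.
In check with no legal moves → checkmate.

checkmate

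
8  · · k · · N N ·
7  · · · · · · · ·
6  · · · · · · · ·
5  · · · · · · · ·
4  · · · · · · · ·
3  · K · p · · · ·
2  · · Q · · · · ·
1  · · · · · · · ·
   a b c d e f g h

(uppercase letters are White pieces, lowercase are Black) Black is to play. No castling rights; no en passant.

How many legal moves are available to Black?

Black to move; king on c8.
In check: yes, from the white queen on c2.
Legal moves: Kd8, Kb8, Kb7, dxc2.
Count: 4.

4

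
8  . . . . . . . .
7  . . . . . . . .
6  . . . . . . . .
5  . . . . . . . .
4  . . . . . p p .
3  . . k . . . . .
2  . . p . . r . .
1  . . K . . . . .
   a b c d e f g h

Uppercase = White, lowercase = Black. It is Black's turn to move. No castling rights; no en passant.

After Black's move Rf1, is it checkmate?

After Rf1: white king on c1; in check: yes, from the black rook on f1.
King squares — b1: attacked by Rf1; d1: attacked by Rf1; b2: attacked by Kc3; c2: attacked by Kc3; d2: attacked by Kc3.
White has no legal moves → checkmate.

yes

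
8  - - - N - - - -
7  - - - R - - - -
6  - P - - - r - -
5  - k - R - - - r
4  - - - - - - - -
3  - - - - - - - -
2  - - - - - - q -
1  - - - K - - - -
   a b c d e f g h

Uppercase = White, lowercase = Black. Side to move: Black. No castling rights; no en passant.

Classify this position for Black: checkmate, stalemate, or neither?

neither

Black to move; black king on b5.
In check: yes, from the white rook on d5.
King squares — a4: available; b4: available; c4: available; a5: attacked by Rd5; c5: attacked by Rd5; a6: available; b6: available; c6: attacked by Nd8.
Legal moves for Black: Kxb6, Ka6, Kc4, Kb4, Ka4, Rxd5+, Qxd5+.
Black is in check but has 7 legal moves → neither.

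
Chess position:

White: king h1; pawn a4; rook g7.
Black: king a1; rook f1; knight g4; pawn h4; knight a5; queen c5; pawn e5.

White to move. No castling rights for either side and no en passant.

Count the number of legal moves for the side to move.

White to move; king on h1.
In check: yes, from the black rook on f1.
Legal moves: Kg2.
Count: 1.

1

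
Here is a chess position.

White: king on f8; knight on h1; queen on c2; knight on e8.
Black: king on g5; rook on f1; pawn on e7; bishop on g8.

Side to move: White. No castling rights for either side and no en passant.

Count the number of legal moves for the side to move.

White to move; king on f8.
In check: yes, from the black rook on f1.
Legal moves: Kxg8, Kg7, Kxe7, Nf6, Qf5+, Qf2, Nf2.
Count: 7.

7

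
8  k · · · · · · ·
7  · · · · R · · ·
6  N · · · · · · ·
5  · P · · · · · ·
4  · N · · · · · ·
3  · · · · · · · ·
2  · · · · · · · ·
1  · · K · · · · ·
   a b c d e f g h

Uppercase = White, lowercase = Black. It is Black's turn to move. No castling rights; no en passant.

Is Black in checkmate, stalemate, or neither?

stalemate

Black to move; black king on a8.
In check: no.
King squares — a7: attacked by Re7; b7: attacked by Re7; b8: attacked by Na6.
Legal moves for Black: none.
Not in check and no legal moves → stalemate.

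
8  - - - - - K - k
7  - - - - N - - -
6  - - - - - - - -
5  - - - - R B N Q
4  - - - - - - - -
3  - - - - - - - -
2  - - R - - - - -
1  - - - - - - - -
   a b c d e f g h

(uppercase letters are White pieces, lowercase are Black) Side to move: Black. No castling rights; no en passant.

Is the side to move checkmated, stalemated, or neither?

checkmate

Black to move; black king on h8.
In check: yes, from the white queen on h5.
King squares — g7: attacked by Kf8; h7: attacked by Bf5; g8: attacked by Ne7.
Legal moves for Black: none.
In check with no legal moves → checkmate.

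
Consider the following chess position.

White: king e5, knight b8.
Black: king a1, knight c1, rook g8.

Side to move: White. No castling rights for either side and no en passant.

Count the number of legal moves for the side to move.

11

White to move; king on e5.
In check: no.
Legal moves: Nd7, Nc6, Na6, Kf6, Ke6, Kd6, Kf5, Kd5, Kf4, Ke4, Kd4.
Count: 11.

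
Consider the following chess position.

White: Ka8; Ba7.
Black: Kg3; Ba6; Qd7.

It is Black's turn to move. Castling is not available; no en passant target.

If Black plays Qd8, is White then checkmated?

no

After Qd8: white king on a8; in check: yes, from the black queen on d8.
White has 1 legal reply: Bb8+.
In check but a legal move exists → not checkmate.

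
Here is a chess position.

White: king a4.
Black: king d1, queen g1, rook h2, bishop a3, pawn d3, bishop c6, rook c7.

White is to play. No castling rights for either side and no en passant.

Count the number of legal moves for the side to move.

3

White to move; king on a4.
In check: yes, from the black bishop on c6.
Legal moves: Ka5, Kb3, Kxa3.
Count: 3.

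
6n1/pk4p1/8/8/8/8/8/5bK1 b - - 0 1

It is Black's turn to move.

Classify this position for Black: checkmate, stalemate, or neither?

Black to move; black king on b7.
In check: no.
Legal moves for Black include: Ne7, Nh6, Nf6, Kc8, Kb8, Ka8, Kc7, Kc6, Kb6, Ka6, Ba6, Bb5, Bc4, Bh3, Bd3, Bg2, Be2, g6, ... (list truncated; more exist).
Black has legal moves and is not in check → neither.

neither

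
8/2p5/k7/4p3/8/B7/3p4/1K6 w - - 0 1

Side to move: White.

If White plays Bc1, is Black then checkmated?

After Bc1: black king on a6; in check: no.
Black is not in check, so this cannot be checkmate.

no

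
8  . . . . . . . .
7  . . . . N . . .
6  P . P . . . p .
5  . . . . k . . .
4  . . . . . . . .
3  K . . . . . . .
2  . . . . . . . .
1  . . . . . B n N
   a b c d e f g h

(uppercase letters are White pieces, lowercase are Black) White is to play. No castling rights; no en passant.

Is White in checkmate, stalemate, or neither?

White to move; white king on a3.
In check: no.
Legal moves for White include: Ng8, Nc8, Nxg6+, Nf5, Nd5, Kb4, Ka4, Kb3, Kb2, Ka2, Ng3, Nf2, Bb5, Bc4, Bh3, Bd3, Bg2, Be2, ... (list truncated; more exist).
White has legal moves and is not in check → neither.

neither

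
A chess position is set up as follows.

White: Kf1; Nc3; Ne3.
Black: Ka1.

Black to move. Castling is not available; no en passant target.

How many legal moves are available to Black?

Black to move; king on a1.
In check: no.
Legal moves: Kb2.
Count: 1.

1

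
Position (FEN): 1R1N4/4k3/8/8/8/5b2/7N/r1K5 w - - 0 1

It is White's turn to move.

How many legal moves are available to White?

White to move; king on c1.
In check: yes, from the black rook on a1.
Legal moves: Kd2, Kc2, Kb2, Rb1.
Count: 4.

4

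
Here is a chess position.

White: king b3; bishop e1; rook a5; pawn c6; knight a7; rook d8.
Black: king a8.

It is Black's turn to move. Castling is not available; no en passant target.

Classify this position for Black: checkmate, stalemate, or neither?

checkmate

Black to move; black king on a8.
In check: yes, from the white rook on d8.
King squares — a7: attacked by Ra5; b7: attacked by Pc6; b8: attacked by Rd8.
Legal moves for Black: none.
In check with no legal moves → checkmate.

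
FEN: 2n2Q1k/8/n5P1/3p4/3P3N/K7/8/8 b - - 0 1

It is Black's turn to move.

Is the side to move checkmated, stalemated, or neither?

Black to move; black king on h8.
In check: yes, from the white queen on f8.
King squares — g7: attacked by Qf8; h7: attacked by Pg6; g8: attacked by Qf8.
Legal moves for Black: none.
In check with no legal moves → checkmate.

checkmate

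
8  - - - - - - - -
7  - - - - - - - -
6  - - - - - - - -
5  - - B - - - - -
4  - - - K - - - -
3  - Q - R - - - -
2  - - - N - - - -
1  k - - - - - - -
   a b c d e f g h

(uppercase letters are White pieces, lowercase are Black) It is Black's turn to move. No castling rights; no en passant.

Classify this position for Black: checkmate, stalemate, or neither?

stalemate

Black to move; black king on a1.
In check: no.
King squares — b1: attacked by Nd2; a2: attacked by Qb3; b2: attacked by Qb3.
Legal moves for Black: none.
Not in check and no legal moves → stalemate.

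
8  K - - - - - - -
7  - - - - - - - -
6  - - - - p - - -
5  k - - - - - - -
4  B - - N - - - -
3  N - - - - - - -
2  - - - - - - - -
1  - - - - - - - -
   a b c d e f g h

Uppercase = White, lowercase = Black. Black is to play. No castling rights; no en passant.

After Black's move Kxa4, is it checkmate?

no

After Kxa4: white king on a8; in check: no.
White is not in check, so this cannot be checkmate.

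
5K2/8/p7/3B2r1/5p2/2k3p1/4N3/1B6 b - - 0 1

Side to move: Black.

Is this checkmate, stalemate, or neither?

Black to move; black king on c3.
In check: yes, from the white knight on e2.
King squares — b2: available; c2: attacked by Bb1; d2: available; b3: attacked by Bd5; d3: attacked by Bb1; b4: available; c4: attacked by Bd5; d4: attacked by Ne2.
Legal moves for Black: Kb4, Kd2, Kb2.
Black is in check but has 3 legal moves → neither.

neither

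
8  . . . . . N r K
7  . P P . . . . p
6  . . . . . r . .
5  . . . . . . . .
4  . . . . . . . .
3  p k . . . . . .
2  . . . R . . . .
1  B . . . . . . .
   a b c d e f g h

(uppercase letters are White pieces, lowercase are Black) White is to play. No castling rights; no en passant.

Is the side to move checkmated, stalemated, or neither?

neither

White to move; white king on h8.
In check: yes, from the black rook on g8.
King squares — g7: attacked by Rg8; h7: available; g8: available.
Legal moves for White: Kxg8, Kxh7.
White is in check but has 2 legal moves → neither.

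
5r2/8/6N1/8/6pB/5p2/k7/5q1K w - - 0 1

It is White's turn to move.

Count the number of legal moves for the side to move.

White to move; king on h1.
In check: yes, from the black queen on f1.
Legal moves: Kh2.
Count: 1.

1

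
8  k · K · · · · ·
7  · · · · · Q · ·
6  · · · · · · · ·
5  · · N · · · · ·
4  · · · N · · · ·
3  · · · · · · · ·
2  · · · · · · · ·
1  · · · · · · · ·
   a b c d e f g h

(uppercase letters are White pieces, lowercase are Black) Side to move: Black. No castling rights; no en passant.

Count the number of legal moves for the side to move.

0

Black to move; king on a8.
In check: no.
Legal moves: none.
Count: 0.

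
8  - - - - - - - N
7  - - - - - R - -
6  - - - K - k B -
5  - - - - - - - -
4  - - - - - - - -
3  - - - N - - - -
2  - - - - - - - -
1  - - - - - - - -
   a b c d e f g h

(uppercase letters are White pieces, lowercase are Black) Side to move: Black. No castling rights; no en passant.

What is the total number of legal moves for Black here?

1

Black to move; king on f6.
In check: yes, from the white rook on f7.
Legal moves: Kg5.
Count: 1.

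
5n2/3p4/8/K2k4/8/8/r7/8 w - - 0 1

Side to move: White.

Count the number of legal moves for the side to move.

White to move; king on a5.
In check: yes, from the black rook on a2.
Legal moves: Kb6, Kb5, Kb4.
Count: 3.

3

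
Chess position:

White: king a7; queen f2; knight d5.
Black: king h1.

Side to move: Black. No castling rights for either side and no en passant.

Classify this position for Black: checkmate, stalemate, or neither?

Black to move; black king on h1.
In check: no.
King squares — g1: attacked by Qf2; g2: attacked by Qf2; h2: attacked by Qf2.
Legal moves for Black: none.
Not in check and no legal moves → stalemate.

stalemate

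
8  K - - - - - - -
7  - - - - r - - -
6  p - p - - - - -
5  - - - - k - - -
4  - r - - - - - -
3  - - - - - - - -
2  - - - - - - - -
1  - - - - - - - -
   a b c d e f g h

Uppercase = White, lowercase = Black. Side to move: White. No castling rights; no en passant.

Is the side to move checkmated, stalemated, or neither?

White to move; white king on a8.
In check: no.
King squares — a7: attacked by Re7; b7: attacked by Rb4; b8: attacked by Rb4.
Legal moves for White: none.
Not in check and no legal moves → stalemate.

stalemate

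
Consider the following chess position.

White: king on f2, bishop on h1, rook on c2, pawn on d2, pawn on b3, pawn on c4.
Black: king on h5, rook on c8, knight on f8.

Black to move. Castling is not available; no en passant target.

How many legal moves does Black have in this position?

Black to move; king on h5.
In check: no.
Legal moves: Nh7, Nd7, Ng6, Ne6, Re8, Rd8, Rb8, Ra8, Rc7, Rc6, Rc5, Rxc4, Kh6, Kg6, Kg5, Kh4, Kg4.
Count: 17.

17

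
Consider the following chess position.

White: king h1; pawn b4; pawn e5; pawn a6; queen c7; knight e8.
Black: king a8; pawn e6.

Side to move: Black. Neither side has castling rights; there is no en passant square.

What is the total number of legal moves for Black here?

Black to move; king on a8.
In check: no.
Legal moves: none.
Count: 0.

0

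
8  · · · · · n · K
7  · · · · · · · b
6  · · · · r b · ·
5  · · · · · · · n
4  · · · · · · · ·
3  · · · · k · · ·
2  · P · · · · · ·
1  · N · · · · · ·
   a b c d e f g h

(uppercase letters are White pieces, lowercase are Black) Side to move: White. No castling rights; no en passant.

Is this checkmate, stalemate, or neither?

White to move; white king on h8.
In check: yes, from the black bishop on f6.
King squares — g7: attacked by Nh5; h7: attacked by Nf8; g8: attacked by Bh7.
Legal moves for White: none.
In check with no legal moves → checkmate.

checkmate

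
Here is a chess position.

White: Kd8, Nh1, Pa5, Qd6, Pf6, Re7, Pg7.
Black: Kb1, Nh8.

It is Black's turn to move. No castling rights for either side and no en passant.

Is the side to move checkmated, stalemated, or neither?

Black to move; black king on b1.
In check: no.
Legal moves for Black: Nf7+, Ng6, Kc2, Kb2, Ka2, Kc1, Ka1.
Black has 7 legal moves and is not in check → neither.

neither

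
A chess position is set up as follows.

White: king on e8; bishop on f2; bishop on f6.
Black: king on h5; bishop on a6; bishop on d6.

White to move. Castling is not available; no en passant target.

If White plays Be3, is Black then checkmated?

no

After Be3: black king on h5; in check: no.
Black is not in check, so this cannot be checkmate.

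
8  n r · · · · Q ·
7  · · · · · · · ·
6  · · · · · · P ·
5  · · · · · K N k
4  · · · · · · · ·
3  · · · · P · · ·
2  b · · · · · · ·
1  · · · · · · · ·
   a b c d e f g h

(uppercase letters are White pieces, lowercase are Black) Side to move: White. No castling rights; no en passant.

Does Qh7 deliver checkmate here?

yes

After Qh7: black king on h5; in check: yes, from the white queen on h7.
King squares — g4: attacked by Kf5; h4: attacked by Qh7; g5: attacked by Kf5; g6: attacked by Kf5; h6: attacked by Qh7.
Black has no legal moves → checkmate.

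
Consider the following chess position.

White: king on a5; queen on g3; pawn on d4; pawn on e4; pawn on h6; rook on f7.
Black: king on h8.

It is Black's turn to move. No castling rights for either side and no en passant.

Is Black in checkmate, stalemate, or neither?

stalemate

Black to move; black king on h8.
In check: no.
King squares — g7: attacked by Qg3; h7: attacked by Rf7; g8: attacked by Qg3.
Legal moves for Black: none.
Not in check and no legal moves → stalemate.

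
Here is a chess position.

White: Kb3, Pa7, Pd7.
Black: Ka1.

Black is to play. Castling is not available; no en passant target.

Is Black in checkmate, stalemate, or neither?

Black to move; black king on a1.
In check: no.
Legal moves for Black: Kb1.
Black has 1 legal move and is not in check → neither.

neither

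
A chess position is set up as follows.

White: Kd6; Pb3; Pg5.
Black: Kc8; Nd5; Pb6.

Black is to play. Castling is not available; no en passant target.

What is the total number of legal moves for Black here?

11

Black to move; king on c8.
In check: no.
Legal moves: Kd8, Kb8, Kb7, Ne7, Nc7, Nf6, Nf4, Nb4, Ne3, Nc3, b5.
Count: 11.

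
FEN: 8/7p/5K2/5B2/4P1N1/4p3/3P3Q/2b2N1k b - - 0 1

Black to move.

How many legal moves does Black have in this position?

0

Black to move; king on h1.
In check: yes, from the white queen on h2.
Legal moves: none.
Count: 0.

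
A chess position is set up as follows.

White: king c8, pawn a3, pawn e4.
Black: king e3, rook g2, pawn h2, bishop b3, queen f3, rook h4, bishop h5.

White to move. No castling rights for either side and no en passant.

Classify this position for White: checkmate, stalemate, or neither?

neither

White to move; white king on c8.
In check: no.
Legal moves for White: Kd8, Kb8, Kd7, Kc7, Kb7, e5, a4.
White has 7 legal moves and is not in check → neither.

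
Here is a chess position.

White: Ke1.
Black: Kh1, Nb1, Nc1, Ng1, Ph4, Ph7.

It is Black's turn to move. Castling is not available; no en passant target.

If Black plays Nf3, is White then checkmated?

After Nf3: white king on e1; in check: yes, from the black knight on f3.
White has 3 legal replies: Kf2, Kf1, Kd1.
In check but a legal move exists → not checkmate.

no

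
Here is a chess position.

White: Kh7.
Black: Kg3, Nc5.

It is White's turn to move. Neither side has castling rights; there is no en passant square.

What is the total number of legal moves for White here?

White to move; king on h7.
In check: no.
Legal moves: Kh8, Kg8, Kg7, Kh6, Kg6.
Count: 5.

5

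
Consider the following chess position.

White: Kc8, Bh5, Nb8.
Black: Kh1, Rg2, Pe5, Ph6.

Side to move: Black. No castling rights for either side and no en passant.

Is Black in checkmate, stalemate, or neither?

Black to move; black king on h1.
In check: no.
Legal moves for Black: Rg8+, Rg7, Rg6, Rg5, Rg4, Rg3, Rh2, Rf2, Re2, Rd2, Rc2+, Rb2, Ra2, Rg1, Kh2, Kg1, e4.
Black has 17 legal moves and is not in check → neither.

neither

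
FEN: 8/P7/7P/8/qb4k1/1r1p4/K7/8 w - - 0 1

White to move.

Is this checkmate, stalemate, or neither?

checkmate

White to move; white king on a2.
In check: yes, from the black queen on a4.
King squares — a1: attacked by Qa4; b1: attacked by Rb3; b2: attacked by Rb3; a3: attacked by Rb3; b3: attacked by Qa4.
Legal moves for White: none.
In check with no legal moves → checkmate.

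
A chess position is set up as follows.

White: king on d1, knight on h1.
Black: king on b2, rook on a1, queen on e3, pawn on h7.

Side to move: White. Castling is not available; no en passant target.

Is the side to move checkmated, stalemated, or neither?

White to move; white king on d1.
In check: yes, from the black rook on a1.
King squares — c1: attacked by Ra1; e1: attacked by Ra1; c2: attacked by Kb2; d2: attacked by Qe3; e2: attacked by Qe3.
Legal moves for White: none.
In check with no legal moves → checkmate.

checkmate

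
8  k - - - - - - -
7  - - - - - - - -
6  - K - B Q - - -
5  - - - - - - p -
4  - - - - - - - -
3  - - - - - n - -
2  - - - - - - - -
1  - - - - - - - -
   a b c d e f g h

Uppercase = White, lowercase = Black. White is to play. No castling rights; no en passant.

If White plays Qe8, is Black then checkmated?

yes

After Qe8: black king on a8; in check: yes, from the white queen on e8.
King squares — a7: attacked by Kb6; b7: attacked by Kb6; b8: attacked by Bd6.
Black has no legal moves → checkmate.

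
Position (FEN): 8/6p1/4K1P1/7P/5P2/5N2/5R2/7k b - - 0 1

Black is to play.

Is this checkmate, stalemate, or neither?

stalemate

Black to move; black king on h1.
In check: no.
King squares — g1: attacked by Nf3; g2: attacked by Rf2; h2: attacked by Rf2.
Legal moves for Black: none.
Not in check and no legal moves → stalemate.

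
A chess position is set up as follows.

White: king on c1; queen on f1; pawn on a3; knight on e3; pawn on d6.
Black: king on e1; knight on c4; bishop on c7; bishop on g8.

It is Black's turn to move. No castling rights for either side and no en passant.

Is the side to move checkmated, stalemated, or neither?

Black to move; black king on e1.
In check: yes, from the white queen on f1.
King squares — d1: attacked by Kc1; f1: attacked by Ne3; d2: attacked by Kc1; e2: attacked by Qf1; f2: attacked by Qf1.
Legal moves for Black: none.
In check with no legal moves → checkmate.

checkmate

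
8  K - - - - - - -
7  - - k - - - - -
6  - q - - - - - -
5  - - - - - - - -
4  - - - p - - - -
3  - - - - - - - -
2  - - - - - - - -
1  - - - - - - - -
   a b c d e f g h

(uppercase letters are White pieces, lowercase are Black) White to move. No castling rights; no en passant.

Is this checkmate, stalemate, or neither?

White to move; white king on a8.
In check: no.
King squares — a7: attacked by Qb6; b7: attacked by Qb6; b8: attacked by Qb6.
Legal moves for White: none.
Not in check and no legal moves → stalemate.

stalemate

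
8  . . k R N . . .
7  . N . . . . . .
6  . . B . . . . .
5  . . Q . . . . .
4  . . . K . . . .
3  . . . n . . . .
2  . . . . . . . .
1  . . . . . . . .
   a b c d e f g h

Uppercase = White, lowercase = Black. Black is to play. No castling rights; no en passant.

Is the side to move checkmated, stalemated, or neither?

checkmate

Black to move; black king on c8.
In check: yes, from the white rook on d8.
King squares — b7: attacked by Bc6; c7: attacked by Ne8; d7: attacked by Bc6; b8: attacked by Rd8; d8: attacked by Nb7.
Legal moves for Black: none.
In check with no legal moves → checkmate.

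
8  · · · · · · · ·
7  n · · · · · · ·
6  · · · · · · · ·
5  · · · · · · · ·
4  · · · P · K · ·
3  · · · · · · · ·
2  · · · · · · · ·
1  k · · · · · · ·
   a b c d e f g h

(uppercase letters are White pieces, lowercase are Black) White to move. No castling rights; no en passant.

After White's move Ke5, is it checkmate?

After Ke5: black king on a1; in check: no.
Black is not in check, so this cannot be checkmate.

no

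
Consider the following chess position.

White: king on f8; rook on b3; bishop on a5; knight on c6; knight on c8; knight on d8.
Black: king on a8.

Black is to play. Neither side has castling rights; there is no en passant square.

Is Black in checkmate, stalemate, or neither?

Black to move; black king on a8.
In check: no.
King squares — a7: attacked by Nc6; b7: attacked by Rb3; b8: attacked by Rb3.
Legal moves for Black: none.
Not in check and no legal moves → stalemate.

stalemate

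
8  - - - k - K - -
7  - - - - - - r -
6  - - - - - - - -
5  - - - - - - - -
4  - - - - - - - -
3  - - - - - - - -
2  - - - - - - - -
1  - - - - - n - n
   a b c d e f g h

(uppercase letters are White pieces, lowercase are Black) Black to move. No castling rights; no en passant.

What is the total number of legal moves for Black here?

23

Black to move; king on d8.
In check: no.
Legal moves: Kc8, Kd7, Kc7, Rg8+, Rh7, Rf7+, Re7, Rd7, Rc7, Rb7, Ra7, Rg6, Rg5, Rg4, Rg3, Rg2, Rg1, Nhg3, Nf2, Nfg3, Ne3, Nh2, Nd2.
Count: 23.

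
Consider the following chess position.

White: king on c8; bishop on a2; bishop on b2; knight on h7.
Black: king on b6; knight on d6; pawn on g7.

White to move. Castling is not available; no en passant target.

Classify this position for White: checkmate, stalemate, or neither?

White to move; white king on c8.
In check: yes, from the black knight on d6.
King squares — b7: attacked by Kb6; c7: attacked by Kb6; d7: available; b8: available; d8: available.
Legal moves for White: Kd8, Kb8, Kd7.
White is in check but has 3 legal moves → neither.

neither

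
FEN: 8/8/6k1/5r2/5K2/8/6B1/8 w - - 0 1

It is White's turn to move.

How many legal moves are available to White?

4

White to move; king on f4.
In check: yes, from the black rook on f5.
Legal moves: Kg4, Ke4, Kg3, Ke3.
Count: 4.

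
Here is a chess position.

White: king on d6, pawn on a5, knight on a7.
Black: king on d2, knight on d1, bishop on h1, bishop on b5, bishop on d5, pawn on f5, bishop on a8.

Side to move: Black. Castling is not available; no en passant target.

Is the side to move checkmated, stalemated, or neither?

Black to move; black king on d2.
In check: no.
Legal moves for Black include: Bab7, Bac6, Bg8, Bf7, Bdb7, Be6, Bdc6, Bde4, Bdc4, Bdf3, Bb3, Bdg2, Ba2, Be8, Bd7, Bbc6, Ba6, Bbc4, ... (list truncated; more exist).
Black has legal moves and is not in check → neither.

neither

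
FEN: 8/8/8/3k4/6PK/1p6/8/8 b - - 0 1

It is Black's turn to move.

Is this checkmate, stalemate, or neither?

Black to move; black king on d5.
In check: no.
Legal moves for Black: Ke6, Kd6, Kc6, Ke5, Kc5, Ke4, Kd4, Kc4, b2.
Black has 9 legal moves and is not in check → neither.

neither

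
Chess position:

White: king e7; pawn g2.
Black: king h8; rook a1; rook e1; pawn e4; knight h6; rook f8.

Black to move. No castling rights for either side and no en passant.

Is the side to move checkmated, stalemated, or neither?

neither

Black to move; black king on h8.
In check: no.
Legal moves for Black include: Kg8, Kh7, Kg7, Rg8, Re8+, Rd8, Rc8, Rb8, Rfa8, Rf7+, Rf6, Rf5, Rf4, Rf3, Rf2, Rff1, Ng8+, Nf7, ... (list truncated; more exist).
Black has legal moves and is not in check → neither.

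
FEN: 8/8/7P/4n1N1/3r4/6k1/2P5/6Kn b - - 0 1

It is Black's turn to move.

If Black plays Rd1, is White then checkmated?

yes

After Rd1: white king on g1; in check: yes, from the black rook on d1.
King squares — f1: attacked by Rd1; h1: attacked by Rd1; f2: attacked by Nh1; g2: attacked by Kg3; h2: attacked by Kg3.
White has no legal moves → checkmate.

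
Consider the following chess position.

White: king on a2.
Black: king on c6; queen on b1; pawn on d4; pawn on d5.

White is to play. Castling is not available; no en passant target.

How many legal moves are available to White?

2

White to move; king on a2.
In check: yes, from the black queen on b1.
Legal moves: Ka3, Kxb1.
Count: 2.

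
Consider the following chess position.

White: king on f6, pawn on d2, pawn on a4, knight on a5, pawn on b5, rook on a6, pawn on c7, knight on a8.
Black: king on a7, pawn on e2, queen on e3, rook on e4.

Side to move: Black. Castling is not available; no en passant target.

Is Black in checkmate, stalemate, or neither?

checkmate

Black to move; black king on a7.
In check: yes, from the white rook on a6.
King squares — a6: attacked by Pb5; b6: attacked by Ra6; b7: attacked by Na5; a8: attacked by Ra6; b8: attacked by Pc7.
Legal moves for Black: none.
In check with no legal moves → checkmate.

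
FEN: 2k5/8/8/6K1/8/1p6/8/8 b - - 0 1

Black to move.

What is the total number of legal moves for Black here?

Black to move; king on c8.
In check: no.
Legal moves: Kd8, Kb8, Kd7, Kc7, Kb7, b2.
Count: 6.

6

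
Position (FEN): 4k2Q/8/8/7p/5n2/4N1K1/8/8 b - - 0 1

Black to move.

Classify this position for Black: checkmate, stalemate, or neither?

Black to move; black king on e8.
In check: yes, from the white queen on h8.
King squares — d7: available; e7: available; f7: available; d8: attacked by Qh8; f8: attacked by Qh8.
Legal moves for Black: Kf7, Ke7, Kd7.
Black is in check but has 3 legal moves → neither.

neither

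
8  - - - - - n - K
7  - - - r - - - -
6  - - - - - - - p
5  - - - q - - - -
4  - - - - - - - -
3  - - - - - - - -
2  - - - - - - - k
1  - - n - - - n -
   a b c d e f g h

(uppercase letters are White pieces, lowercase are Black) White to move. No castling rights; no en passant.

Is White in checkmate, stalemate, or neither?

White to move; white king on h8.
In check: no.
King squares — g7: attacked by Rd7; h7: attacked by Rd7; g8: attacked by Qd5.
Legal moves for White: none.
Not in check and no legal moves → stalemate.

stalemate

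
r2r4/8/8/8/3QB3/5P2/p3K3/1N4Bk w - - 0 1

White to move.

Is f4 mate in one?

yes

After f4: black king on h1; in check: yes, from the white bishop on e4.
King squares — g1: attacked by Qd4; g2: attacked by Be4; h2: attacked by Bg1.
Black has no legal moves → checkmate.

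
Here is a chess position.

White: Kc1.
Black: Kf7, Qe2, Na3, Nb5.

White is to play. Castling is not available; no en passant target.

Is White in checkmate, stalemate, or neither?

White to move; white king on c1.
In check: no.
King squares — b1: attacked by Na3; d1: attacked by Qe2; b2: attacked by Qe2; c2: attacked by Qe2; d2: attacked by Qe2.
Legal moves for White: none.
Not in check and no legal moves → stalemate.

stalemate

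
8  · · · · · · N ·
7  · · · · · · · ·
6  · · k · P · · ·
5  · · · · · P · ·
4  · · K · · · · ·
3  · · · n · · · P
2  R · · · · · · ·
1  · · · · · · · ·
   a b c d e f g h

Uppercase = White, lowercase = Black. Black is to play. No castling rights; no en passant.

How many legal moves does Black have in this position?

12

Black to move; king on c6.
In check: no.
Legal moves: Kc7, Kb7, Kd6, Kb6, Ne5+, Nc5, Nf4, Nb4, Nf2, Nb2+, Ne1, Nc1.
Count: 12.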